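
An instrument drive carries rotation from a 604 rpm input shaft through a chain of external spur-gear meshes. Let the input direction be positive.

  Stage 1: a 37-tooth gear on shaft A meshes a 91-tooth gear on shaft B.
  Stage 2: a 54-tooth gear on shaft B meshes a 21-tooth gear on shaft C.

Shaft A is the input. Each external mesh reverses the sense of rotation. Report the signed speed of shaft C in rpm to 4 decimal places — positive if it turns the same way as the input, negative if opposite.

Stage 1 [37T→91T]: ω = 604.0000×37/91 = 245.5824 rpm, dir flips to −; running = −245.5824
Stage 2 [54T→21T]: ω = 245.5824×54/21 = 631.4976 rpm, dir flips to +; running = +631.4976

+631.4976 rpm (same as input, |ω| = 631.4976 rpm)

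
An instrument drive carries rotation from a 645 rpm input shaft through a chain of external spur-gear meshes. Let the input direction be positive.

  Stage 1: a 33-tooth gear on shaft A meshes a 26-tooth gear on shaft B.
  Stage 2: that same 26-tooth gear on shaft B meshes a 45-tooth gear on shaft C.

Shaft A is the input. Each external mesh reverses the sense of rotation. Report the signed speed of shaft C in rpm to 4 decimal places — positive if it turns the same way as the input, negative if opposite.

Stage 1 [33T→26T]: ω = 645.0000×33/26 = 818.6538 rpm, dir flips to −; running = −818.6538
Stage 2 [26T→45T]: ω = 818.6538×26/45 = 473.0000 rpm, dir flips to +; running = +473.0000

+473.0000 rpm (same as input, |ω| = 473.0000 rpm)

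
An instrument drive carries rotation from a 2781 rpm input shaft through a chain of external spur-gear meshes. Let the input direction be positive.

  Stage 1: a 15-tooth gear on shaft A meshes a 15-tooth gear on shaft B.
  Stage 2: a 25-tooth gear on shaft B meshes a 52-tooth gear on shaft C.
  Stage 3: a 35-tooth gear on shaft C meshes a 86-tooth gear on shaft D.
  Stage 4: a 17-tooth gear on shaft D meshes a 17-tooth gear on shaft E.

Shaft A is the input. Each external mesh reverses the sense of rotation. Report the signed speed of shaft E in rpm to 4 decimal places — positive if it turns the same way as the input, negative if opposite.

Stage 1 [15T→15T]: ω = 2781.0000×15/15 = 2781.0000 rpm, dir flips to −; running = −2781.0000
Stage 2 [25T→52T]: ω = 2781.0000×25/52 = 1337.0192 rpm, dir flips to +; running = +1337.0192
Stage 3 [35T→86T]: ω = 1337.0192×35/86 = 544.1357 rpm, dir flips to −; running = −544.1357
Stage 4 [17T→17T]: ω = 544.1357×17/17 = 544.1357 rpm, dir flips to +; running = +544.1357

+544.1357 rpm (same as input, |ω| = 544.1357 rpm)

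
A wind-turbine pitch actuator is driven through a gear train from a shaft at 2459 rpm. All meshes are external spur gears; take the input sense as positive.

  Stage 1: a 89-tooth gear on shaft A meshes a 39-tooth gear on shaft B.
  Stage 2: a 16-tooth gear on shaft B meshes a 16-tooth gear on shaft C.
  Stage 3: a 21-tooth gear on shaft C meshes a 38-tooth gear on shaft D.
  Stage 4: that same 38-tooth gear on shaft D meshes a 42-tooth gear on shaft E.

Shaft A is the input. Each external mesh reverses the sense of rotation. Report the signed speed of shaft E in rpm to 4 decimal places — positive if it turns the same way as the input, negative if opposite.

Stage 1 [89T→39T]: ω = 2459.0000×89/39 = 5611.5641 rpm, dir flips to −; running = −5611.5641
Stage 2 [16T→16T]: ω = 5611.5641×16/16 = 5611.5641 rpm, dir flips to +; running = +5611.5641
Stage 3 [21T→38T]: ω = 5611.5641×21/38 = 3101.1275 rpm, dir flips to −; running = −3101.1275
Stage 4 [38T→42T]: ω = 3101.1275×38/42 = 2805.7821 rpm, dir flips to +; running = +2805.7821

+2805.7821 rpm (same as input, |ω| = 2805.7821 rpm)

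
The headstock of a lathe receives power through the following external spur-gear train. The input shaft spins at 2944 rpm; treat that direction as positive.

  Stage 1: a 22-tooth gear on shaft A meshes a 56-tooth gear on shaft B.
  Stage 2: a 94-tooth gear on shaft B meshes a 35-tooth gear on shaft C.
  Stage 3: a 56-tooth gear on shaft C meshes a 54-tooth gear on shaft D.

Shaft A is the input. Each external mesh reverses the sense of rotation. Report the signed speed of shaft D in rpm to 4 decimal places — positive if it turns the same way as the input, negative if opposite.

Stage 1 [22T→56T]: ω = 2944.0000×22/56 = 1156.5714 rpm, dir flips to −; running = −1156.5714
Stage 2 [94T→35T]: ω = 1156.5714×94/35 = 3106.2204 rpm, dir flips to +; running = +3106.2204
Stage 3 [56T→54T]: ω = 3106.2204×56/54 = 3221.2656 rpm, dir flips to −; running = −3221.2656

-3221.2656 rpm (opposite to input, |ω| = 3221.2656 rpm)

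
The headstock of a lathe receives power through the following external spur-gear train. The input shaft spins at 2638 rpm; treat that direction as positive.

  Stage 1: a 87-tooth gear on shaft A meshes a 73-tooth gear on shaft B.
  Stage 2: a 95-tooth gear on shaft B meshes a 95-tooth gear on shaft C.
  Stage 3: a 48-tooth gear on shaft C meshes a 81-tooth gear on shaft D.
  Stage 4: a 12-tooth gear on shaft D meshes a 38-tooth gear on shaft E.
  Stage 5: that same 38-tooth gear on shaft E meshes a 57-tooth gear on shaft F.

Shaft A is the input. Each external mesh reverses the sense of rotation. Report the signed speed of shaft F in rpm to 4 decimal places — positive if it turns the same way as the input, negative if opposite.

Stage 1 [87T→73T]: ω = 2638.0000×87/73 = 3143.9178 rpm, dir flips to −; running = −3143.9178
Stage 2 [95T→95T]: ω = 3143.9178×95/95 = 3143.9178 rpm, dir flips to +; running = +3143.9178
Stage 3 [48T→81T]: ω = 3143.9178×48/81 = 1863.0624 rpm, dir flips to −; running = −1863.0624
Stage 4 [12T→38T]: ω = 1863.0624×12/38 = 588.3355 rpm, dir flips to +; running = +588.3355
Stage 5 [38T→57T]: ω = 588.3355×38/57 = 392.2237 rpm, dir flips to −; running = −392.2237

-392.2237 rpm (opposite to input, |ω| = 392.2237 rpm)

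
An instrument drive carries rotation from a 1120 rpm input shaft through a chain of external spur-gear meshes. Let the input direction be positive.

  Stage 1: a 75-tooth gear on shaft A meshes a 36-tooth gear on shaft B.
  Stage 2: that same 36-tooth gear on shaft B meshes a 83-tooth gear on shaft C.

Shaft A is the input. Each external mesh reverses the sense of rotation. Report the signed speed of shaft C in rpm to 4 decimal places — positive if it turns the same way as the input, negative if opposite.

+1012.0482 rpm (same as input, |ω| = 1012.0482 rpm)

Stage 1 [75T→36T]: ω = 1120.0000×75/36 = 2333.3333 rpm, dir flips to −; running = −2333.3333
Stage 2 [36T→83T]: ω = 2333.3333×36/83 = 1012.0482 rpm, dir flips to +; running = +1012.0482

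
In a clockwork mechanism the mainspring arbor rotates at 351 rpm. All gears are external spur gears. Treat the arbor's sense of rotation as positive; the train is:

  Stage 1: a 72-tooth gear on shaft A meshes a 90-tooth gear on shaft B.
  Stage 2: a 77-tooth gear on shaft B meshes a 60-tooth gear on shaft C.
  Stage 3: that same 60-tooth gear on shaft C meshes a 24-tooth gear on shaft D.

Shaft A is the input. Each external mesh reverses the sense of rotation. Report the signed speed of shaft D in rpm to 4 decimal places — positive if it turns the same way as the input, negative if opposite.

-900.9000 rpm (opposite to input, |ω| = 900.9000 rpm)

Stage 1 [72T→90T]: ω = 351.0000×72/90 = 280.8000 rpm, dir flips to −; running = −280.8000
Stage 2 [77T→60T]: ω = 280.8000×77/60 = 360.3600 rpm, dir flips to +; running = +360.3600
Stage 3 [60T→24T]: ω = 360.3600×60/24 = 900.9000 rpm, dir flips to −; running = −900.9000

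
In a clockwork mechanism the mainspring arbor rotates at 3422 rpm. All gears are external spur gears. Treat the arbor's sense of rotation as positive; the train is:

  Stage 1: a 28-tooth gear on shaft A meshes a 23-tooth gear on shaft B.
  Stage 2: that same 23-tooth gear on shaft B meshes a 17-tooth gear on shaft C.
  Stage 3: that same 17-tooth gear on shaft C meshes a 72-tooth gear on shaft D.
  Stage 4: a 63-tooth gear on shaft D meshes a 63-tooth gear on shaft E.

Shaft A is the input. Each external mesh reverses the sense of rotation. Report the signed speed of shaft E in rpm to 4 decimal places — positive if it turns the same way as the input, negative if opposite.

Stage 1 [28T→23T]: ω = 3422.0000×28/23 = 4165.9130 rpm, dir flips to −; running = −4165.9130
Stage 2 [23T→17T]: ω = 4165.9130×23/17 = 5636.2353 rpm, dir flips to +; running = +5636.2353
Stage 3 [17T→72T]: ω = 5636.2353×17/72 = 1330.7778 rpm, dir flips to −; running = −1330.7778
Stage 4 [63T→63T]: ω = 1330.7778×63/63 = 1330.7778 rpm, dir flips to +; running = +1330.7778

+1330.7778 rpm (same as input, |ω| = 1330.7778 rpm)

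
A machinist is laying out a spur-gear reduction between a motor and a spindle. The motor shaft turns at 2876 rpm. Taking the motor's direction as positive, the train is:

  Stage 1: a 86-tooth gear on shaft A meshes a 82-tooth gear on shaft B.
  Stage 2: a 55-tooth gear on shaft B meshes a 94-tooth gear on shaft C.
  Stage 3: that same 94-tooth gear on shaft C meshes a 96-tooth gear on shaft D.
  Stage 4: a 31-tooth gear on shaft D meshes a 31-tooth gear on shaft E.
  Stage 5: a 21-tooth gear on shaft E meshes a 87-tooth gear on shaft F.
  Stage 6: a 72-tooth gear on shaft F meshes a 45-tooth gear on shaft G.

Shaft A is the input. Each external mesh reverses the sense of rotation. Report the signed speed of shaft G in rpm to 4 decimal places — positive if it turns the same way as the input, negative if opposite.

Stage 1 [86T→82T]: ω = 2876.0000×86/82 = 3016.2927 rpm, dir flips to −; running = −3016.2927
Stage 2 [55T→94T]: ω = 3016.2927×55/94 = 1764.8521 rpm, dir flips to +; running = +1764.8521
Stage 3 [94T→96T]: ω = 1764.8521×94/96 = 1728.0843 rpm, dir flips to −; running = −1728.0843
Stage 4 [31T→31T]: ω = 1728.0843×31/31 = 1728.0843 rpm, dir flips to +; running = +1728.0843
Stage 5 [21T→87T]: ω = 1728.0843×21/87 = 417.1238 rpm, dir flips to −; running = −417.1238
Stage 6 [72T→45T]: ω = 417.1238×72/45 = 667.3981 rpm, dir flips to +; running = +667.3981

+667.3981 rpm (same as input, |ω| = 667.3981 rpm)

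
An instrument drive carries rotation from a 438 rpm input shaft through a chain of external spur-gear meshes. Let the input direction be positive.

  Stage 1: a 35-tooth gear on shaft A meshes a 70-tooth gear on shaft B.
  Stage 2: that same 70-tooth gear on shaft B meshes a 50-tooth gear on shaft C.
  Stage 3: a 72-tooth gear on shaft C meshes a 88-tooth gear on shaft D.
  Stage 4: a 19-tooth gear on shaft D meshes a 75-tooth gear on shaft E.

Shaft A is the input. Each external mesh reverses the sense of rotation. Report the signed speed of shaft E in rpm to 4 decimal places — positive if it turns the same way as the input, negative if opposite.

+63.5498 rpm (same as input, |ω| = 63.5498 rpm)

Stage 1 [35T→70T]: ω = 438.0000×35/70 = 219.0000 rpm, dir flips to −; running = −219.0000
Stage 2 [70T→50T]: ω = 219.0000×70/50 = 306.6000 rpm, dir flips to +; running = +306.6000
Stage 3 [72T→88T]: ω = 306.6000×72/88 = 250.8545 rpm, dir flips to −; running = −250.8545
Stage 4 [19T→75T]: ω = 250.8545×19/75 = 63.5498 rpm, dir flips to +; running = +63.5498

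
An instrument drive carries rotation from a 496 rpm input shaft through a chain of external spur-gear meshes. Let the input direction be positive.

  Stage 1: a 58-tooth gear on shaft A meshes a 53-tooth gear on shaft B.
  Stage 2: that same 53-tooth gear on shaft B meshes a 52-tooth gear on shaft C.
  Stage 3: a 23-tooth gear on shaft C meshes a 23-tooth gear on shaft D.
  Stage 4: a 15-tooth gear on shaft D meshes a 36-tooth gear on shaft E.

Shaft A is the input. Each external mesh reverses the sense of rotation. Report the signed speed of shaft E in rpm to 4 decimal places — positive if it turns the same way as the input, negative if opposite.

Stage 1 [58T→53T]: ω = 496.0000×58/53 = 542.7925 rpm, dir flips to −; running = −542.7925
Stage 2 [53T→52T]: ω = 542.7925×53/52 = 553.2308 rpm, dir flips to +; running = +553.2308
Stage 3 [23T→23T]: ω = 553.2308×23/23 = 553.2308 rpm, dir flips to −; running = −553.2308
Stage 4 [15T→36T]: ω = 553.2308×15/36 = 230.5128 rpm, dir flips to +; running = +230.5128

+230.5128 rpm (same as input, |ω| = 230.5128 rpm)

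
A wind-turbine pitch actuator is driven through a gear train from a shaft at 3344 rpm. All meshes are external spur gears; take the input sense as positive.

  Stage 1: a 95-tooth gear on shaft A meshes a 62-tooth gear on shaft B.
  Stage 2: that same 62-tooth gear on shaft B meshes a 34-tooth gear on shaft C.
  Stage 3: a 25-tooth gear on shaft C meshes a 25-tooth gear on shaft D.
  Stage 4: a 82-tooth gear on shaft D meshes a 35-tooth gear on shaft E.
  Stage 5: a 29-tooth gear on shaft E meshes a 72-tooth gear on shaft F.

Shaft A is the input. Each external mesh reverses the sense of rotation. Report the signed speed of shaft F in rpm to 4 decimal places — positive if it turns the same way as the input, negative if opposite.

-8817.0289 rpm (opposite to input, |ω| = 8817.0289 rpm)

Stage 1 [95T→62T]: ω = 3344.0000×95/62 = 5123.8710 rpm, dir flips to −; running = −5123.8710
Stage 2 [62T→34T]: ω = 5123.8710×62/34 = 9343.5294 rpm, dir flips to +; running = +9343.5294
Stage 3 [25T→25T]: ω = 9343.5294×25/25 = 9343.5294 rpm, dir flips to −; running = −9343.5294
Stage 4 [82T→35T]: ω = 9343.5294×82/35 = 21890.5546 rpm, dir flips to +; running = +21890.5546
Stage 5 [29T→72T]: ω = 21890.5546×29/72 = 8817.0289 rpm, dir flips to −; running = −8817.0289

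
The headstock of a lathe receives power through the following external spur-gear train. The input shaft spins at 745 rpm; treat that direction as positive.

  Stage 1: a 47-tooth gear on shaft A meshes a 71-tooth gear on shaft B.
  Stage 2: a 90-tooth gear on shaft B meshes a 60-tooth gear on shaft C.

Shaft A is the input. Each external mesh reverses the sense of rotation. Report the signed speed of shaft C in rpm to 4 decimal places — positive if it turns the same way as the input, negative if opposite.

+739.7535 rpm (same as input, |ω| = 739.7535 rpm)

Stage 1 [47T→71T]: ω = 745.0000×47/71 = 493.1690 rpm, dir flips to −; running = −493.1690
Stage 2 [90T→60T]: ω = 493.1690×90/60 = 739.7535 rpm, dir flips to +; running = +739.7535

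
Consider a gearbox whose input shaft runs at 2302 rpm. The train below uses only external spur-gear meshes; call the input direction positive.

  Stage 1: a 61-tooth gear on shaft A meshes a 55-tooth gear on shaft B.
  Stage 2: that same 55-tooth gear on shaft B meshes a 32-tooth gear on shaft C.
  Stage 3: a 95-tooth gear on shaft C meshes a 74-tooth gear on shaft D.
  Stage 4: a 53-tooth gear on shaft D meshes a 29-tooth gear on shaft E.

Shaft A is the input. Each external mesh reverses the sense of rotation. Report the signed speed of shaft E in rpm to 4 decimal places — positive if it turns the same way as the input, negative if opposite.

+10295.6776 rpm (same as input, |ω| = 10295.6776 rpm)

Stage 1 [61T→55T]: ω = 2302.0000×61/55 = 2553.1273 rpm, dir flips to −; running = −2553.1273
Stage 2 [55T→32T]: ω = 2553.1273×55/32 = 4388.1875 rpm, dir flips to +; running = +4388.1875
Stage 3 [95T→74T]: ω = 4388.1875×95/74 = 5633.4840 rpm, dir flips to −; running = −5633.4840
Stage 4 [53T→29T]: ω = 5633.4840×53/29 = 10295.6776 rpm, dir flips to +; running = +10295.6776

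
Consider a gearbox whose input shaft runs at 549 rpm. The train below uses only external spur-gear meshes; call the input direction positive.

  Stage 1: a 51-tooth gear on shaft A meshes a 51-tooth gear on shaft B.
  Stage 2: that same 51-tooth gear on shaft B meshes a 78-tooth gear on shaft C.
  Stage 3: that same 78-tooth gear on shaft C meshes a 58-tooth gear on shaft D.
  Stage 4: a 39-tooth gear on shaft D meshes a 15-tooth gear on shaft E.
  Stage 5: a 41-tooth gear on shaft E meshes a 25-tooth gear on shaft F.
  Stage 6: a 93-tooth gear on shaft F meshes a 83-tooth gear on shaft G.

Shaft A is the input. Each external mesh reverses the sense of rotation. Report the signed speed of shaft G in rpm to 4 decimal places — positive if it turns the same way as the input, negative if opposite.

+2306.4104 rpm (same as input, |ω| = 2306.4104 rpm)

Stage 1 [51T→51T]: ω = 549.0000×51/51 = 549.0000 rpm, dir flips to −; running = −549.0000
Stage 2 [51T→78T]: ω = 549.0000×51/78 = 358.9615 rpm, dir flips to +; running = +358.9615
Stage 3 [78T→58T]: ω = 358.9615×78/58 = 482.7414 rpm, dir flips to −; running = −482.7414
Stage 4 [39T→15T]: ω = 482.7414×39/15 = 1255.1276 rpm, dir flips to +; running = +1255.1276
Stage 5 [41T→25T]: ω = 1255.1276×41/25 = 2058.4092 rpm, dir flips to −; running = −2058.4092
Stage 6 [93T→83T]: ω = 2058.4092×93/83 = 2306.4104 rpm, dir flips to +; running = +2306.4104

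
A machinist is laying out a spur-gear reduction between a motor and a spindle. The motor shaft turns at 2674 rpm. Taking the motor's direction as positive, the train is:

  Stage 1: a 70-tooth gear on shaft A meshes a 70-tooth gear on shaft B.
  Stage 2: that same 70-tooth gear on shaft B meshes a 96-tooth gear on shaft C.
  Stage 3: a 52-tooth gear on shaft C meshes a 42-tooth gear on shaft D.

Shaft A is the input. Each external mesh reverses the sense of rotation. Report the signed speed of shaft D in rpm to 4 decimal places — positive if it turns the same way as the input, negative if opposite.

-2414.0278 rpm (opposite to input, |ω| = 2414.0278 rpm)

Stage 1 [70T→70T]: ω = 2674.0000×70/70 = 2674.0000 rpm, dir flips to −; running = −2674.0000
Stage 2 [70T→96T]: ω = 2674.0000×70/96 = 1949.7917 rpm, dir flips to +; running = +1949.7917
Stage 3 [52T→42T]: ω = 1949.7917×52/42 = 2414.0278 rpm, dir flips to −; running = −2414.0278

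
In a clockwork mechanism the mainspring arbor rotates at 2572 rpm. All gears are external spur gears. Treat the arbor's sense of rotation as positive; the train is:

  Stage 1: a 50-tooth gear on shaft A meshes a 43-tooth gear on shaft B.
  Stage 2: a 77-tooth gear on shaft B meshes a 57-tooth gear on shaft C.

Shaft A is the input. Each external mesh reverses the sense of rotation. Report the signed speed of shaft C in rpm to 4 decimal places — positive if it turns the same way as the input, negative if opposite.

Stage 1 [50T→43T]: ω = 2572.0000×50/43 = 2990.6977 rpm, dir flips to −; running = −2990.6977
Stage 2 [77T→57T]: ω = 2990.6977×77/57 = 4040.0653 rpm, dir flips to +; running = +4040.0653

+4040.0653 rpm (same as input, |ω| = 4040.0653 rpm)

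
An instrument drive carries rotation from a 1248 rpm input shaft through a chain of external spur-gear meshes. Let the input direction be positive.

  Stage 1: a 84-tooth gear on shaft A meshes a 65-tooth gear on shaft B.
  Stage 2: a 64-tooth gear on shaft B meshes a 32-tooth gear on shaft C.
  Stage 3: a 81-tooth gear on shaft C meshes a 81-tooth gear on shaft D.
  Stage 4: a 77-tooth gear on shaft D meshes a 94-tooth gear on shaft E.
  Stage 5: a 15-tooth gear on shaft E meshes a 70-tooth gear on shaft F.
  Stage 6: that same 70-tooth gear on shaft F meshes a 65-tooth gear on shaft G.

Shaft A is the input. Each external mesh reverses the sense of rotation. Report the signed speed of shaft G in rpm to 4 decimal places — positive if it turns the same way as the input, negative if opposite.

+609.7493 rpm (same as input, |ω| = 609.7493 rpm)

Stage 1 [84T→65T]: ω = 1248.0000×84/65 = 1612.8000 rpm, dir flips to −; running = −1612.8000
Stage 2 [64T→32T]: ω = 1612.8000×64/32 = 3225.6000 rpm, dir flips to +; running = +3225.6000
Stage 3 [81T→81T]: ω = 3225.6000×81/81 = 3225.6000 rpm, dir flips to −; running = −3225.6000
Stage 4 [77T→94T]: ω = 3225.6000×77/94 = 2642.2468 rpm, dir flips to +; running = +2642.2468
Stage 5 [15T→70T]: ω = 2642.2468×15/70 = 566.1957 rpm, dir flips to −; running = −566.1957
Stage 6 [70T→65T]: ω = 566.1957×70/65 = 609.7493 rpm, dir flips to +; running = +609.7493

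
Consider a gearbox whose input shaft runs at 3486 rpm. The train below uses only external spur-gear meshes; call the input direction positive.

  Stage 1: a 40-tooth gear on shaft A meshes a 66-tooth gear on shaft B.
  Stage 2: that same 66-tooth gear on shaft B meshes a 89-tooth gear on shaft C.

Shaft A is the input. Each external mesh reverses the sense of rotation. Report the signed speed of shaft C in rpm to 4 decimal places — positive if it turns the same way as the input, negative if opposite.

+1566.7416 rpm (same as input, |ω| = 1566.7416 rpm)

Stage 1 [40T→66T]: ω = 3486.0000×40/66 = 2112.7273 rpm, dir flips to −; running = −2112.7273
Stage 2 [66T→89T]: ω = 2112.7273×66/89 = 1566.7416 rpm, dir flips to +; running = +1566.7416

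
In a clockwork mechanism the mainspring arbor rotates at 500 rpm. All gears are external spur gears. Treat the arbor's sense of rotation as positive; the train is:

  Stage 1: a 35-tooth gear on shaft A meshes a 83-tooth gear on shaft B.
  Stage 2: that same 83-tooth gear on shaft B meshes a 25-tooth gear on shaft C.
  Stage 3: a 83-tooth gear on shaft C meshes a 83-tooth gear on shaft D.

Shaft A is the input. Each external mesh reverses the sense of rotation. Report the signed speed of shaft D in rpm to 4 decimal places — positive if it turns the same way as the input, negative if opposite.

Stage 1 [35T→83T]: ω = 500.0000×35/83 = 210.8434 rpm, dir flips to −; running = −210.8434
Stage 2 [83T→25T]: ω = 210.8434×83/25 = 700.0000 rpm, dir flips to +; running = +700.0000
Stage 3 [83T→83T]: ω = 700.0000×83/83 = 700.0000 rpm, dir flips to −; running = −700.0000

-700.0000 rpm (opposite to input, |ω| = 700.0000 rpm)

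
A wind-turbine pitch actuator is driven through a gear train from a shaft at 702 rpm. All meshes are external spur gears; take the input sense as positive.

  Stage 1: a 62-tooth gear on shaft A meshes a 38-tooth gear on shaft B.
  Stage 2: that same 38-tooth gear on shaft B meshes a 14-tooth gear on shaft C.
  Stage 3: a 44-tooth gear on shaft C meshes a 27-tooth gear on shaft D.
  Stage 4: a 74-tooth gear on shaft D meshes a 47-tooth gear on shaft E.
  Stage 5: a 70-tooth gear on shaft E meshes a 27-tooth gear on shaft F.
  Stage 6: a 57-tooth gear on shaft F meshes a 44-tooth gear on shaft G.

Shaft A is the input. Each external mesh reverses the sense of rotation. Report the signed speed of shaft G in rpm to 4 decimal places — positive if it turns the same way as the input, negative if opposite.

Stage 1 [62T→38T]: ω = 702.0000×62/38 = 1145.3684 rpm, dir flips to −; running = −1145.3684
Stage 2 [38T→14T]: ω = 1145.3684×38/14 = 3108.8571 rpm, dir flips to +; running = +3108.8571
Stage 3 [44T→27T]: ω = 3108.8571×44/27 = 5066.2857 rpm, dir flips to −; running = −5066.2857
Stage 4 [74T→47T]: ω = 5066.2857×74/47 = 7976.7052 rpm, dir flips to +; running = +7976.7052
Stage 5 [70T→27T]: ω = 7976.7052×70/27 = 20680.3467 rpm, dir flips to −; running = −20680.3467
Stage 6 [57T→44T]: ω = 20680.3467×57/44 = 26790.4492 rpm, dir flips to +; running = +26790.4492

+26790.4492 rpm (same as input, |ω| = 26790.4492 rpm)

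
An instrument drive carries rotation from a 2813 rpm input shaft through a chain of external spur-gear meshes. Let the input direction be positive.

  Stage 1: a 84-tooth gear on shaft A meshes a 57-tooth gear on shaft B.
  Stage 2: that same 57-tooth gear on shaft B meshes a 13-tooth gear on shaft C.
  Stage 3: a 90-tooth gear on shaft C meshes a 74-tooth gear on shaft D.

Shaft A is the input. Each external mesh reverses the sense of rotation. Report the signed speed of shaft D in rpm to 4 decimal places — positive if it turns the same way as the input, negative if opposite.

-22106.3202 rpm (opposite to input, |ω| = 22106.3202 rpm)

Stage 1 [84T→57T]: ω = 2813.0000×84/57 = 4145.4737 rpm, dir flips to −; running = −4145.4737
Stage 2 [57T→13T]: ω = 4145.4737×57/13 = 18176.3077 rpm, dir flips to +; running = +18176.3077
Stage 3 [90T→74T]: ω = 18176.3077×90/74 = 22106.3202 rpm, dir flips to −; running = −22106.3202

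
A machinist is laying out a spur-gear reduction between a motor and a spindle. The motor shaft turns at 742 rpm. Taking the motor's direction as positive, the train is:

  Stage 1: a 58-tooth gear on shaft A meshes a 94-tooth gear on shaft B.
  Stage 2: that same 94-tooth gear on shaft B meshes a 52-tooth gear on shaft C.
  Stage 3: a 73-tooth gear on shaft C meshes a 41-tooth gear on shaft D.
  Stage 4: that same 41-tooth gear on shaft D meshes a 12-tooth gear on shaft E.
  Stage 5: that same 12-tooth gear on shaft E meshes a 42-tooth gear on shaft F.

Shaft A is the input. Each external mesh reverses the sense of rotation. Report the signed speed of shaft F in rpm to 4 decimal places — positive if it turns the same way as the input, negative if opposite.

-1438.4744 rpm (opposite to input, |ω| = 1438.4744 rpm)

Stage 1 [58T→94T]: ω = 742.0000×58/94 = 457.8298 rpm, dir flips to −; running = −457.8298
Stage 2 [94T→52T]: ω = 457.8298×94/52 = 827.6154 rpm, dir flips to +; running = +827.6154
Stage 3 [73T→41T]: ω = 827.6154×73/41 = 1473.5591 rpm, dir flips to −; running = −1473.5591
Stage 4 [41T→12T]: ω = 1473.5591×41/12 = 5034.6603 rpm, dir flips to +; running = +5034.6603
Stage 5 [12T→42T]: ω = 5034.6603×12/42 = 1438.4744 rpm, dir flips to −; running = −1438.4744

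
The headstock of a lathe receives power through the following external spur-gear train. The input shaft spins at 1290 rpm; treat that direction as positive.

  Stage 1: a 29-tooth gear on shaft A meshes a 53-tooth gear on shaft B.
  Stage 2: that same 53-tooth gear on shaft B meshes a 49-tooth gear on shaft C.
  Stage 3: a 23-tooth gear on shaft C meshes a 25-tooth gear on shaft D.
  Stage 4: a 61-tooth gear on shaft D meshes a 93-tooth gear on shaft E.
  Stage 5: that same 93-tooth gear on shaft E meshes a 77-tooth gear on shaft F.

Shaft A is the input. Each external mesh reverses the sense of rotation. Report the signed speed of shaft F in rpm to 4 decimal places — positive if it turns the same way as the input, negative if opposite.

-556.4403 rpm (opposite to input, |ω| = 556.4403 rpm)

Stage 1 [29T→53T]: ω = 1290.0000×29/53 = 705.8491 rpm, dir flips to −; running = −705.8491
Stage 2 [53T→49T]: ω = 705.8491×53/49 = 763.4694 rpm, dir flips to +; running = +763.4694
Stage 3 [23T→25T]: ω = 763.4694×23/25 = 702.3918 rpm, dir flips to −; running = −702.3918
Stage 4 [61T→93T]: ω = 702.3918×61/93 = 460.7086 rpm, dir flips to +; running = +460.7086
Stage 5 [93T→77T]: ω = 460.7086×93/77 = 556.4403 rpm, dir flips to −; running = −556.4403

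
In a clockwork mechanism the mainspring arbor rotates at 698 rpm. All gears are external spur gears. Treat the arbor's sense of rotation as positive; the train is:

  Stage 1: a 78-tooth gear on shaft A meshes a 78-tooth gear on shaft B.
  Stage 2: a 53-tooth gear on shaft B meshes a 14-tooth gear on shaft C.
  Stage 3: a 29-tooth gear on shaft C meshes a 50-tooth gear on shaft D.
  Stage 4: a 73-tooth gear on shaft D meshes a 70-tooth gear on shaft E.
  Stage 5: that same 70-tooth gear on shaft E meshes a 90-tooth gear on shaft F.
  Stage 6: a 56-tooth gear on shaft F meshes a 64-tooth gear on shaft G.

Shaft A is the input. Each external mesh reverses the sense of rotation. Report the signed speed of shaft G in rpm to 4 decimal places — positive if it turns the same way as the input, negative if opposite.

Stage 1 [78T→78T]: ω = 698.0000×78/78 = 698.0000 rpm, dir flips to −; running = −698.0000
Stage 2 [53T→14T]: ω = 698.0000×53/14 = 2642.4286 rpm, dir flips to +; running = +2642.4286
Stage 3 [29T→50T]: ω = 2642.4286×29/50 = 1532.6086 rpm, dir flips to −; running = −1532.6086
Stage 4 [73T→70T]: ω = 1532.6086×73/70 = 1598.2918 rpm, dir flips to +; running = +1598.2918
Stage 5 [70T→90T]: ω = 1598.2918×70/90 = 1243.1158 rpm, dir flips to −; running = −1243.1158
Stage 6 [56T→64T]: ω = 1243.1158×56/64 = 1087.7264 rpm, dir flips to +; running = +1087.7264

+1087.7264 rpm (same as input, |ω| = 1087.7264 rpm)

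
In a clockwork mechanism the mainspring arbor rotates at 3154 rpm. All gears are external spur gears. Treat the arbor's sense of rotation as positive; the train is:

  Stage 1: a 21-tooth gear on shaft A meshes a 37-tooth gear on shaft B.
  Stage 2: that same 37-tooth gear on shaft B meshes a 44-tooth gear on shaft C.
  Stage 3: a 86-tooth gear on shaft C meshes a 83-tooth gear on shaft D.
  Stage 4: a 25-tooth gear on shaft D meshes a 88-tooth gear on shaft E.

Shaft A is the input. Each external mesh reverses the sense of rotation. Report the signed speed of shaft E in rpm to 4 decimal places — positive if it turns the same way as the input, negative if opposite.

+443.1043 rpm (same as input, |ω| = 443.1043 rpm)

Stage 1 [21T→37T]: ω = 3154.0000×21/37 = 1790.1081 rpm, dir flips to −; running = −1790.1081
Stage 2 [37T→44T]: ω = 1790.1081×37/44 = 1505.3182 rpm, dir flips to +; running = +1505.3182
Stage 3 [86T→83T]: ω = 1505.3182×86/83 = 1559.7273 rpm, dir flips to −; running = −1559.7273
Stage 4 [25T→88T]: ω = 1559.7273×25/88 = 443.1043 rpm, dir flips to +; running = +443.1043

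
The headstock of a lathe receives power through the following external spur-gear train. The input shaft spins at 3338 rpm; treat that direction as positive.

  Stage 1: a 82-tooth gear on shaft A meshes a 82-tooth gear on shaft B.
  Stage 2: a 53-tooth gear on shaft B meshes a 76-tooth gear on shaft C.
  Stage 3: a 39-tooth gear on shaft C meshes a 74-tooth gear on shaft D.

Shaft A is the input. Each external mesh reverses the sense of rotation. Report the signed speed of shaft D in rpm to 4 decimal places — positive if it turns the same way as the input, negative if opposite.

Stage 1 [82T→82T]: ω = 3338.0000×82/82 = 3338.0000 rpm, dir flips to −; running = −3338.0000
Stage 2 [53T→76T]: ω = 3338.0000×53/76 = 2327.8158 rpm, dir flips to +; running = +2327.8158
Stage 3 [39T→74T]: ω = 2327.8158×39/74 = 1226.8218 rpm, dir flips to −; running = −1226.8218

-1226.8218 rpm (opposite to input, |ω| = 1226.8218 rpm)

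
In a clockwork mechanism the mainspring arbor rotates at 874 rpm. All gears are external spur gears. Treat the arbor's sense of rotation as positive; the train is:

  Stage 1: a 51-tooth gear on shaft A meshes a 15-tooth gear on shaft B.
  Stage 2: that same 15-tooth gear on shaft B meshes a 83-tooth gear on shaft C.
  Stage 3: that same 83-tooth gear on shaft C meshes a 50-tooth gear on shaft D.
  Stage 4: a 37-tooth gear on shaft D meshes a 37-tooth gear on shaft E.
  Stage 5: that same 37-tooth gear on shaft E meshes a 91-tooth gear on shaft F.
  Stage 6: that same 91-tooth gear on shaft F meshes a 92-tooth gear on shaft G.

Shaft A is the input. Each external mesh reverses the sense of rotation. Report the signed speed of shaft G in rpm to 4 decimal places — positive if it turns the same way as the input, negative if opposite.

+358.5300 rpm (same as input, |ω| = 358.5300 rpm)

Stage 1 [51T→15T]: ω = 874.0000×51/15 = 2971.6000 rpm, dir flips to −; running = −2971.6000
Stage 2 [15T→83T]: ω = 2971.6000×15/83 = 537.0361 rpm, dir flips to +; running = +537.0361
Stage 3 [83T→50T]: ω = 537.0361×83/50 = 891.4800 rpm, dir flips to −; running = −891.4800
Stage 4 [37T→37T]: ω = 891.4800×37/37 = 891.4800 rpm, dir flips to +; running = +891.4800
Stage 5 [37T→91T]: ω = 891.4800×37/91 = 362.4699 rpm, dir flips to −; running = −362.4699
Stage 6 [91T→92T]: ω = 362.4699×91/92 = 358.5300 rpm, dir flips to +; running = +358.5300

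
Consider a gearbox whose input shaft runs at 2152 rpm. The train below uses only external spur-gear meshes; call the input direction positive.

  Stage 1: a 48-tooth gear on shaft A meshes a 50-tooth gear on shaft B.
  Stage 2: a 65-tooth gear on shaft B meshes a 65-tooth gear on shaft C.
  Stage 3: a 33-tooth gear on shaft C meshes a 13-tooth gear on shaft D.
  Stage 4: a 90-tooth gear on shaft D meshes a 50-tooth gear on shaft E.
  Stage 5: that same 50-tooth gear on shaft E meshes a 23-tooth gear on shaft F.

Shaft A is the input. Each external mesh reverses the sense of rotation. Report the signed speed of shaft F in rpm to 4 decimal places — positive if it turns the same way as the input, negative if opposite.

-20521.0114 rpm (opposite to input, |ω| = 20521.0114 rpm)

Stage 1 [48T→50T]: ω = 2152.0000×48/50 = 2065.9200 rpm, dir flips to −; running = −2065.9200
Stage 2 [65T→65T]: ω = 2065.9200×65/65 = 2065.9200 rpm, dir flips to +; running = +2065.9200
Stage 3 [33T→13T]: ω = 2065.9200×33/13 = 5244.2585 rpm, dir flips to −; running = −5244.2585
Stage 4 [90T→50T]: ω = 5244.2585×90/50 = 9439.6652 rpm, dir flips to +; running = +9439.6652
Stage 5 [50T→23T]: ω = 9439.6652×50/23 = 20521.0114 rpm, dir flips to −; running = −20521.0114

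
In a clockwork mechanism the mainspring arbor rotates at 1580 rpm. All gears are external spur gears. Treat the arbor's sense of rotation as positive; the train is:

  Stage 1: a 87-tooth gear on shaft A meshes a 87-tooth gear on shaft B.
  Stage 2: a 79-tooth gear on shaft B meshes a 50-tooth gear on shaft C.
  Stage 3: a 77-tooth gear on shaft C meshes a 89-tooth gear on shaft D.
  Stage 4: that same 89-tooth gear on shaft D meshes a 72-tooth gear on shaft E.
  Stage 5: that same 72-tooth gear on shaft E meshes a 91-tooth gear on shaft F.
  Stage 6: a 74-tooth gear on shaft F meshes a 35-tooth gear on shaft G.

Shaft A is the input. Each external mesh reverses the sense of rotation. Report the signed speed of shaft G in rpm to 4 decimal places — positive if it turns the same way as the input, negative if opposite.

Stage 1 [87T→87T]: ω = 1580.0000×87/87 = 1580.0000 rpm, dir flips to −; running = −1580.0000
Stage 2 [79T→50T]: ω = 1580.0000×79/50 = 2496.4000 rpm, dir flips to +; running = +2496.4000
Stage 3 [77T→89T]: ω = 2496.4000×77/89 = 2159.8067 rpm, dir flips to −; running = −2159.8067
Stage 4 [89T→72T]: ω = 2159.8067×89/72 = 2669.7611 rpm, dir flips to +; running = +2669.7611
Stage 5 [72T→91T]: ω = 2669.7611×72/91 = 2112.3385 rpm, dir flips to −; running = −2112.3385
Stage 6 [74T→35T]: ω = 2112.3385×74/35 = 4466.0870 rpm, dir flips to +; running = +4466.0870

+4466.0870 rpm (same as input, |ω| = 4466.0870 rpm)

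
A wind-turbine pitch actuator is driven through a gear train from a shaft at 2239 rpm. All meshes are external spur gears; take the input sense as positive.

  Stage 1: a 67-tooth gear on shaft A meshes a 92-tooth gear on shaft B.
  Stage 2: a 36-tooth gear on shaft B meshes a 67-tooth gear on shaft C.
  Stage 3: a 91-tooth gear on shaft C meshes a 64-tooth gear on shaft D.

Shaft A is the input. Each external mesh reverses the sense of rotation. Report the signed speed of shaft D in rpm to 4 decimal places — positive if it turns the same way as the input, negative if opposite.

Stage 1 [67T→92T]: ω = 2239.0000×67/92 = 1630.5761 rpm, dir flips to −; running = −1630.5761
Stage 2 [36T→67T]: ω = 1630.5761×36/67 = 876.1304 rpm, dir flips to +; running = +876.1304
Stage 3 [91T→64T]: ω = 876.1304×91/64 = 1245.7480 rpm, dir flips to −; running = −1245.7480

-1245.7480 rpm (opposite to input, |ω| = 1245.7480 rpm)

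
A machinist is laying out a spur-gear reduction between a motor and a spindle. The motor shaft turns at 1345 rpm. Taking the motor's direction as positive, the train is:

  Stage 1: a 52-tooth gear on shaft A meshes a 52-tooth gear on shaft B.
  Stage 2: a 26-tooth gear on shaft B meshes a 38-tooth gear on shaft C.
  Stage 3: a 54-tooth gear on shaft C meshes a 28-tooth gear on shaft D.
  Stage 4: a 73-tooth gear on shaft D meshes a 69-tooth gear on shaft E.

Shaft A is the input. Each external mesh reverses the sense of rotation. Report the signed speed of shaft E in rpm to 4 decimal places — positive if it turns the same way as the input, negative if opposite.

+1877.6798 rpm (same as input, |ω| = 1877.6798 rpm)

Stage 1 [52T→52T]: ω = 1345.0000×52/52 = 1345.0000 rpm, dir flips to −; running = −1345.0000
Stage 2 [26T→38T]: ω = 1345.0000×26/38 = 920.2632 rpm, dir flips to +; running = +920.2632
Stage 3 [54T→28T]: ω = 920.2632×54/28 = 1774.7932 rpm, dir flips to −; running = −1774.7932
Stage 4 [73T→69T]: ω = 1774.7932×73/69 = 1877.6798 rpm, dir flips to +; running = +1877.6798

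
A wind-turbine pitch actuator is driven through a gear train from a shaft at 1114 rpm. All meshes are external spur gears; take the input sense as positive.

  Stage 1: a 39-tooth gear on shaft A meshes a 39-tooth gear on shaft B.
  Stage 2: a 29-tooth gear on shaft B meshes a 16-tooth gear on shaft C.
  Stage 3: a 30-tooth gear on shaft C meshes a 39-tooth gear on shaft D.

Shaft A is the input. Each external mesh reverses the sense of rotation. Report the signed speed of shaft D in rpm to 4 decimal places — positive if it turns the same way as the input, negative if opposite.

-1553.1731 rpm (opposite to input, |ω| = 1553.1731 rpm)

Stage 1 [39T→39T]: ω = 1114.0000×39/39 = 1114.0000 rpm, dir flips to −; running = −1114.0000
Stage 2 [29T→16T]: ω = 1114.0000×29/16 = 2019.1250 rpm, dir flips to +; running = +2019.1250
Stage 3 [30T→39T]: ω = 2019.1250×30/39 = 1553.1731 rpm, dir flips to −; running = −1553.1731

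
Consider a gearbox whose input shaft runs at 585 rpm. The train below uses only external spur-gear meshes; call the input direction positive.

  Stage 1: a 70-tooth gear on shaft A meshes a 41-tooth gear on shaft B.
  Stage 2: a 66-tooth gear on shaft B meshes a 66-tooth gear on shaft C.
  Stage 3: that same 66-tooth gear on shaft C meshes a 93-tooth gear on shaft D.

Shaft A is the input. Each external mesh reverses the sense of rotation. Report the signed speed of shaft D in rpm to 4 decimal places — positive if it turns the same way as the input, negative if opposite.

-708.8120 rpm (opposite to input, |ω| = 708.8120 rpm)

Stage 1 [70T→41T]: ω = 585.0000×70/41 = 998.7805 rpm, dir flips to −; running = −998.7805
Stage 2 [66T→66T]: ω = 998.7805×66/66 = 998.7805 rpm, dir flips to +; running = +998.7805
Stage 3 [66T→93T]: ω = 998.7805×66/93 = 708.8120 rpm, dir flips to −; running = −708.8120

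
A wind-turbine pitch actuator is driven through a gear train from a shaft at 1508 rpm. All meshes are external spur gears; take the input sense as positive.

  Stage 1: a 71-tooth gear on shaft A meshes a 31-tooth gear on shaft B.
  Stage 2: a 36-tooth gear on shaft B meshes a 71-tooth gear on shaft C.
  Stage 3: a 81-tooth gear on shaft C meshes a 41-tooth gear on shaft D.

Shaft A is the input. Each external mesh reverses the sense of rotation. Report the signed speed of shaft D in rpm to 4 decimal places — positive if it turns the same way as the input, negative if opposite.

Stage 1 [71T→31T]: ω = 1508.0000×71/31 = 3453.8065 rpm, dir flips to −; running = −3453.8065
Stage 2 [36T→71T]: ω = 3453.8065×36/71 = 1751.2258 rpm, dir flips to +; running = +1751.2258
Stage 3 [81T→41T]: ω = 1751.2258×81/41 = 3459.7388 rpm, dir flips to −; running = −3459.7388

-3459.7388 rpm (opposite to input, |ω| = 3459.7388 rpm)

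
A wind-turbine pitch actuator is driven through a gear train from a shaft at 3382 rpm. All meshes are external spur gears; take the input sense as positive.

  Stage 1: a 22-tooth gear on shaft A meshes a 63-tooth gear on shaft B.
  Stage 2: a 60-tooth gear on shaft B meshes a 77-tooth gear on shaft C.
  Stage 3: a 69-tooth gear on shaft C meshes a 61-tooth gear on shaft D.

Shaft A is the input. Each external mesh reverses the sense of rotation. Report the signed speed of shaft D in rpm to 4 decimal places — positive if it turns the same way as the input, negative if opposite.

-1040.9635 rpm (opposite to input, |ω| = 1040.9635 rpm)

Stage 1 [22T→63T]: ω = 3382.0000×22/63 = 1181.0159 rpm, dir flips to −; running = −1181.0159
Stage 2 [60T→77T]: ω = 1181.0159×60/77 = 920.2721 rpm, dir flips to +; running = +920.2721
Stage 3 [69T→61T]: ω = 920.2721×69/61 = 1040.9635 rpm, dir flips to −; running = −1040.9635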